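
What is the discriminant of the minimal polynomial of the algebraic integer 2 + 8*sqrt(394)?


The element 2 + 8*sqrt(394) has minimal polynomial:
x^2 - 4*x - 25212
Discriminant = (-4)^2 - 4*(-25212)
= 16 + 100848
= 100864

100864


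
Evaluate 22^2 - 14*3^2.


x^2 - d*y^2
= 22^2 - 14*3^2
= 484 - 126
= 358

358


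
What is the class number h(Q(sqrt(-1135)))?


K = Q(sqrt(-1135)). d mod 4 = 1, so D = disc(K) = d = -1135
h(K) equals the number of primitive reduced positive-definite forms (a, b, c) = a*x^2 + b*x*y + c*y^2 with b^2 - 4ac = D,
where reduced means |b| <= a <= c, with b >= 0 whenever |b| = a or a = c, and primitive means gcd(a, b, c) = 1.
Reduced forces 3a^2 <= |D| = 1135, so 1 <= a <= 19; b must have the parity of D, and c = (b^2 - D)/(4a) must be an integer >= a.
Enumerate a = 1..19, b in [-a, a]:
  a=1: (1, 1, 284)  [1]
  a=2: (2, -1, 142), (2, 1, 142)  [2]
  a=3: none
  a=4: (4, -1, 71), (4, 1, 71)  [2]
  a=5: (5, 5, 58)  [1]
  a=6..7: none
  a=8: (8, -7, 37), (8, 7, 37)  [2]
  a=9: none
  a=10: (10, -5, 29), (10, 5, 29)  [2]
  a=11: (11, -3, 26), (11, 3, 26)  [2]
  a=12: none
  a=13: (13, -3, 22), (13, 3, 22)  [2]
  a=14..15: none
  a=16: (16, -9, 19), (16, 9, 19)  [2]
  a=17: (17, -15, 20), (17, 15, 20)  [2]
  a=18..19: none
Total reduced forms: 1 + 2 + 2 + 1 + 2 + 2 + 2 + 2 + 2 + 2 = 18
h = 18

18


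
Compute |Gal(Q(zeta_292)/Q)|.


|Gal(Q(zeta_292)/Q)| = phi(292)
= 144

144


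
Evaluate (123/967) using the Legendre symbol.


p = 967 is prime, so compute (123/967) with the reciprocity algorithm (Jacobi-symbol steps: pull out 2s via (2/n), flip via reciprocity, reduce):
  reciprocity: (123/967) -> -(967/123)
  reduce: (106/123)
  pull out 2: (2/123) = -1  (since 123 mod 8 = 3)
  reciprocity: (53/123) -> +(123/53)
  reduce: (17/53)
  reciprocity: (17/53) -> +(53/17)
  reduce: (2/17)
  pull out 2: (2/17) = +1  (since 17 mod 8 = 1)
  (1/17) = 1
Product of signs = 1
(123/967) = 1

1


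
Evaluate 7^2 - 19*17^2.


x^2 - d*y^2
= 7^2 - 19*17^2
= 49 - 5491
= -5442

-5442


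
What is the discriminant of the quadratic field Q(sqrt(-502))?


For K = Q(sqrt(d)) with d squarefree: disc(K) = d if d = 1 mod 4, and disc(K) = 4d if d = 2 or 3 mod 4.
Here d = -502, and d mod 4 = 2.
d = 2 mod 4, not 1 (O_K = Z[sqrt(d)]), so disc(K) = 4d = 4 * (-502) = -2008

-2008


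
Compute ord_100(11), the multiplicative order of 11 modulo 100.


We want ord_100(11), the smallest k >= 1 with 11^k = 1 mod 100.
n = 100 = 2^2 * 5^2, phi(100) = 40; the order divides phi(n).
Divisors of 40: 1, 2, 4, 5, 8, 10, 20, 40
Repeated squaring mod 100: 11^1 = 11, 11^2 = 21, 11^4 = 41, 11^8 = 81, 11^16 = 61, 11^32 = 21
Test divisors in increasing order:
  k=1: 11^1 = 11 mod 100
  k=2: 11^2 = 21 mod 100
  k=4: 11^4 = 41 mod 100
  k=5: 11^5 = 41 * 11 = 51 mod 100
  k=8: 11^8 = 81 mod 100
  k=10: 11^10 = 81 * 21 = 1 mod 100  <- first divisor giving 1
Order = 10

10


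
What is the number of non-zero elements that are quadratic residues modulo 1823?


For prime p, the number of non-zero quadratic residues is (p-1)/2.
= (1823-1)/2
= 911

911


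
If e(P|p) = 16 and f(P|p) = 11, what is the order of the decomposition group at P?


|D_P| = e * f
= 16 * 11
= 176

176


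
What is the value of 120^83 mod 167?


p = 167 is prime and the exponent is (p-1)/2 = 83, so by Euler's criterion 120^83 = (120/167) = +1 or -1 mod 167.
Compute by square-and-multiply:
  83 = 64 + 16 + 2 + 1 (binary 1010011)
  Repeated squaring mod 167: 120^1 = 120, 120^2 = 38, 120^4 = 108, 120^8 = 141, 120^16 = 8, 120^32 = 64, 120^64 = 88
  120^83 = 120^64 * 120^16 * 120^2 * 120^1 = 88 * 8 * 38 * 120 mod 167
    88 * 8 = 704 = 36 mod 167
    36 * 38 = 1368 = 32 mod 167
    32 * 120 = 3840 = 166 mod 167
  120^83 = 166 mod 167
Result 166 = p - 1 = -1 mod 167: 120 is a quadratic non-residue mod 167. As a residue in [0, p-1] the value is 166.
120^83 mod 167 = 166

166


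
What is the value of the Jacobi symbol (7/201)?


Compute (7/201) via quadratic reciprocity:
  reciprocity: (7/201) -> +(201/7)
  reduce: (5/7)
  reciprocity: (5/7) -> +(7/5)
  reduce: (2/5)
  pull out 2: (2/5) = -1  (since 5 mod 8 = 5)
  (1/5) = 1
Product of signs = -1

-1


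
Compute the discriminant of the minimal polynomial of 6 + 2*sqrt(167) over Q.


The element 6 + 2*sqrt(167) has minimal polynomial:
x^2 - 12*x - 632
Discriminant = (-12)^2 - 4*(-632)
= 144 + 2528
= 2672

2672


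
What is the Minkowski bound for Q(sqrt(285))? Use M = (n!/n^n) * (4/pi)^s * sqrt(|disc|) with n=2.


d = 285, d mod 4 = 1, so disc(K) = d = 285; |disc(K)| = 285
Real quadratic field, so n = 2, s = r2 = 0, r1 = 2
M = (n!/n^n) * (4/pi)^s * sqrt(|disc(K)|) = (2!/2^2) * (4/pi)^0 * sqrt(285)
= 0.5 * 1.000000 * 16.881943
= 8.4410

8.4410


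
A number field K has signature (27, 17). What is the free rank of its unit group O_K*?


By Dirichlet's unit theorem:
rank = r1 + r2 - 1
= 27 + 17 - 1
= 43

43


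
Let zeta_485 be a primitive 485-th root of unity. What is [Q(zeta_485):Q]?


The degree equals Euler's totient phi(485).
485 = 5 * 97
phi(485) = 384

384


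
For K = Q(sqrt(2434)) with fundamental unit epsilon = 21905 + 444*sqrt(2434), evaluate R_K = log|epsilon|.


epsilon = 21905 + 444*sqrt(2434)
= 43810.0000
R = ln(43810.0000)
= 10.6876

10.6876


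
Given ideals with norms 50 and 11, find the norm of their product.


N(IJ) = N(I) * N(J)
= 50 * 11
= 550

550


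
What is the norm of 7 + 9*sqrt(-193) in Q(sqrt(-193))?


N(a + b*sqrt(d)) = a^2 - d*b^2
= (7)^2 - (-193)*(9)^2
= 49 + 15633
= 15682

15682


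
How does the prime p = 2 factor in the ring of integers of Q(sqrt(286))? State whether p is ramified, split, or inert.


K = Q(sqrt(286)). Since d mod 4 = 2, disc(K) = 1144.
Check p | disc: 1144 mod 2 = 0.
p divides disc, so p ramifies: (p) = P^2 with e=2, f=1, g=1.
Therefore p is ramified.

ramified


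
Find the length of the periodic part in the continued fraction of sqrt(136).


Run the CF algorithm for sqrt(136).
a_0 = floor(sqrt(136)) = 11; set m_0=0, q_0=1.
Recurrence: m' = q*a - m,  q' = (d - m'^2)/q,  a' = floor((a_0 + m')/q').
  step 1: m=11, q=15, a=1
  step 2: m=4, q=8, a=1
  step 3: m=4, q=15, a=1
  step 4: m=11, q=1, a=22
a_4 = 2*a_0 = 22, so the period closes here.
sqrt(136) = [11; 1, 1, 1, 22]
Period length = 4

4


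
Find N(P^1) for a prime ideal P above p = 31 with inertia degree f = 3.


N(P^a) = p^(a*f)
= 31^(1*3)
= 31^3
= 29791

29791


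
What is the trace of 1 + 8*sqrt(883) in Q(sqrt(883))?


Tr(a + b*sqrt(d)) = (a + b*sqrt(d)) + (a - b*sqrt(d)) = 2a
= 2 * (1)
= 2

2


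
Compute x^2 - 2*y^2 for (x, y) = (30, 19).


x^2 - d*y^2
= 30^2 - 2*19^2
= 900 - 722
= 178

178


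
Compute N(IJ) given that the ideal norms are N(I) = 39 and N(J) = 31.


N(IJ) = N(I) * N(J)
= 39 * 31
= 1209

1209


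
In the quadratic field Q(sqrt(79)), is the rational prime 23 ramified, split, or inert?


K = Q(sqrt(79)). Since d mod 4 = 3, disc(K) = 316.
Check p | disc: 316 mod 23 = 17.
p does not divide disc. Compute Legendre symbol (d/p):
10^((23-1)/2) mod 23 = -1
(d/p) = -1, so p is inert: (p) stays prime with e=1, f=2, g=1.
Therefore p is inert.

inert


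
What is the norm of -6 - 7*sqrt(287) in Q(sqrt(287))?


N(a + b*sqrt(d)) = a^2 - d*b^2
= (-6)^2 - (287)*(-7)^2
= 36 - 14063
= -14027

-14027


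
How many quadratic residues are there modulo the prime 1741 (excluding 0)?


For prime p, the number of non-zero quadratic residues is (p-1)/2.
= (1741-1)/2
= 870

870


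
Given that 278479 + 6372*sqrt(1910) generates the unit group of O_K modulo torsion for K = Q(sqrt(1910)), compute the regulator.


epsilon = 278479 + 6372*sqrt(1910)
= 556958.0000
R = ln(556958.0000)
= 13.2302

13.2302


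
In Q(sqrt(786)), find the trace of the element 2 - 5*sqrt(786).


Tr(a + b*sqrt(d)) = (a + b*sqrt(d)) + (a - b*sqrt(d)) = 2a
= 2 * (2)
= 4

4


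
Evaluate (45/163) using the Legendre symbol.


p = 163 is prime, so compute (45/163) with the reciprocity algorithm (Jacobi-symbol steps: pull out 2s via (2/n), flip via reciprocity, reduce):
  reciprocity: (45/163) -> +(163/45)
  reduce: (28/45)
  pull out 2: (2/45) = -1  (since 45 mod 8 = 5)
  pull out 2: (2/45) = -1  (since 45 mod 8 = 5)
  reciprocity: (7/45) -> +(45/7)
  reduce: (3/7)
  reciprocity: (3/7) -> -(7/3)
  reduce: (1/3)
  (1/3) = 1
Product of signs = -1
(45/163) = -1

-1


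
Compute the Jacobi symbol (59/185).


Compute (59/185) via quadratic reciprocity:
  reciprocity: (59/185) -> +(185/59)
  reduce: (8/59)
  pull out 2: (2/59) = -1  (since 59 mod 8 = 3)
  pull out 2: (2/59) = -1  (since 59 mod 8 = 3)
  pull out 2: (2/59) = -1  (since 59 mod 8 = 3)
  (1/59) = 1
Product of signs = -1

-1


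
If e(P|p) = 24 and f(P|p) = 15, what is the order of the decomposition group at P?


|D_P| = e * f
= 24 * 15
= 360

360


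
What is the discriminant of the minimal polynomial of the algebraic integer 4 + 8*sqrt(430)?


The element 4 + 8*sqrt(430) has minimal polynomial:
x^2 - 8*x - 27504
Discriminant = (-8)^2 - 4*(-27504)
= 64 + 110016
= 110080

110080


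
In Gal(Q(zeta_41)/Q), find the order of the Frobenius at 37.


The Frobenius at p in Gal(Q(zeta_n)/Q) = (Z/nZ)* is the class of p, so its order is ord_41(37), the smallest k >= 1 with 37^k = 1 mod 41.
n = 41 = 41, phi(41) = 40; the order divides phi(n).
Divisors of 40: 1, 2, 4, 5, 8, 10, 20, 40
Repeated squaring mod 41: 37^1 = 37, 37^2 = 16, 37^4 = 10, 37^8 = 18, 37^16 = 37, 37^32 = 16
Test divisors in increasing order:
  k=1: 37^1 = 37 mod 41
  k=2: 37^2 = 16 mod 41
  k=4: 37^4 = 10 mod 41
  k=5: 37^5 = 10 * 37 = 1 mod 41  <- first divisor giving 1
Order = 5

5


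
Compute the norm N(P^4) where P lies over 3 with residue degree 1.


N(P^a) = p^(a*f)
= 3^(4*1)
= 3^4
= 81

81


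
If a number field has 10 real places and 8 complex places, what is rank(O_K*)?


By Dirichlet's unit theorem:
rank = r1 + r2 - 1
= 10 + 8 - 1
= 17

17


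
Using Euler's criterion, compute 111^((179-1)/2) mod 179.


p = 179 is prime and the exponent is (p-1)/2 = 89, so by Euler's criterion 111^89 = (111/179) = +1 or -1 mod 179.
Compute by square-and-multiply:
  89 = 64 + 16 + 8 + 1 (binary 1011001)
  Repeated squaring mod 179: 111^1 = 111, 111^2 = 149, 111^4 = 5, 111^8 = 25, 111^16 = 88, 111^32 = 47, 111^64 = 61
  111^89 = 111^64 * 111^16 * 111^8 * 111^1 = 61 * 88 * 25 * 111 mod 179
    61 * 88 = 5368 = 177 mod 179
    177 * 25 = 4425 = 129 mod 179
    129 * 111 = 14319 = 178 mod 179
  111^89 = 178 mod 179
Result 178 = p - 1 = -1 mod 179: 111 is a quadratic non-residue mod 179. As a residue in [0, p-1] the value is 178.
111^89 mod 179 = 178

178


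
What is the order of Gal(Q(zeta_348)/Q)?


|Gal(Q(zeta_348)/Q)| = phi(348)
= 112

112


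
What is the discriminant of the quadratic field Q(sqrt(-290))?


For K = Q(sqrt(d)) with d squarefree: disc(K) = d if d = 1 mod 4, and disc(K) = 4d if d = 2 or 3 mod 4.
Here d = -290, and d mod 4 = 2.
d = 2 mod 4, not 1 (O_K = Z[sqrt(d)]), so disc(K) = 4d = 4 * (-290) = -1160

-1160


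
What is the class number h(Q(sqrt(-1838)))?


K = Q(sqrt(-1838)). d mod 4 = 2, so D = disc(K) = 4d = -7352
h(K) equals the number of primitive reduced positive-definite forms (a, b, c) = a*x^2 + b*x*y + c*y^2 with b^2 - 4ac = D,
where reduced means |b| <= a <= c, with b >= 0 whenever |b| = a or a = c, and primitive means gcd(a, b, c) = 1.
Reduced forces 3a^2 <= |D| = 7352, so 1 <= a <= 49; b must have the parity of D, and c = (b^2 - D)/(4a) must be an integer >= a.
Enumerate a = 1..49, b in [-a, a]:
  a=1: (1, 0, 1838)  [1]
  a=2: (2, 0, 919)  [1]
  a=3: (3, -2, 613), (3, 2, 613)  [2]
  a=4..5: none
  a=6: (6, -4, 307), (6, 4, 307)  [2]
  a=7..8: none
  a=9: (9, -8, 206), (9, 8, 206)  [2]
  a=10..16: none
  a=17: (17, -14, 111), (17, 14, 111)  [2]
  a=18: (18, -8, 103), (18, 8, 103)  [2]
  a=19: (19, -18, 101), (19, 18, 101)  [2]
  a=20..22: none
  a=23: (23, -10, 81), (23, 10, 81)  [2]
  a=24..26: none
  a=27: (27, -10, 69), (27, 10, 69)  [2]
  a=28..33: none
  a=34: (34, -20, 57), (34, 20, 57)  [2]
  a=35..36: none
  a=37: (37, -14, 51), (37, 14, 51)  [2]
  a=38: (38, -20, 51), (38, 20, 51)  [2]
  a=39..42: none
  a=43: (43, -42, 53), (43, 42, 53)  [2]
  a=44..45: none
  a=46: (46, -36, 47), (46, 36, 47)  [2]
  a=47..49: none
Total reduced forms: 1 + 1 + 2 + 2 + 2 + 2 + 2 + 2 + 2 + 2 + 2 + 2 + 2 + 2 + 2 = 28
h = 28

28


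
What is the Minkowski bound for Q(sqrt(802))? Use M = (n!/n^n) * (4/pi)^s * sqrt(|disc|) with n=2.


d = 802, d mod 4 = 2, so disc(K) = 4d = 3208; |disc(K)| = 3208
Real quadratic field, so n = 2, s = r2 = 0, r1 = 2
M = (n!/n^n) * (4/pi)^s * sqrt(|disc(K)|) = (2!/2^2) * (4/pi)^0 * sqrt(3208)
= 0.5 * 1.000000 * 56.639209
= 28.3196

28.3196


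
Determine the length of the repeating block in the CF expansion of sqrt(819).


Run the CF algorithm for sqrt(819).
a_0 = floor(sqrt(819)) = 28; set m_0=0, q_0=1.
Recurrence: m' = q*a - m,  q' = (d - m'^2)/q,  a' = floor((a_0 + m')/q').
  step 1: m=28, q=35, a=1
  step 2: m=7, q=22, a=1
  step 3: m=15, q=27, a=1
  step 4: m=12, q=25, a=1
  step 5: m=13, q=26, a=1
  step 6: m=13, q=25, a=1
  step 7: m=12, q=27, a=1
  step 8: m=15, q=22, a=1
  step 9: m=7, q=35, a=1
  step 10: m=28, q=1, a=56
a_10 = 2*a_0 = 56, so the period closes here.
sqrt(819) = [28; 1, 1, 1, 1, 1, 1, 1, 1, 1, 56]
Period length = 10

10


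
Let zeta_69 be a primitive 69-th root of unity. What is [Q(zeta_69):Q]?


The degree equals Euler's totient phi(69).
69 = 3 * 23
phi(69) = 44

44


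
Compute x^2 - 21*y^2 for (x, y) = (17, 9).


x^2 - d*y^2
= 17^2 - 21*9^2
= 289 - 1701
= -1412

-1412


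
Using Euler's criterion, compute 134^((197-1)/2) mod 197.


p = 197 is prime and the exponent is (p-1)/2 = 98, so by Euler's criterion 134^98 = (134/197) = +1 or -1 mod 197.
Compute by square-and-multiply:
  98 = 64 + 32 + 2 (binary 1100010)
  Repeated squaring mod 197: 134^1 = 134, 134^2 = 29, 134^4 = 53, 134^8 = 51, 134^16 = 40, 134^32 = 24, 134^64 = 182
  134^98 = 134^64 * 134^32 * 134^2 = 182 * 24 * 29 mod 197
    182 * 24 = 4368 = 34 mod 197
    34 * 29 = 986 = 1 mod 197
  134^98 = 1 mod 197
Result 1: 134 is a quadratic residue mod 197.
134^98 mod 197 = 1

1


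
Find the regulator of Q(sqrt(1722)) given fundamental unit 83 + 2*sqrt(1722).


epsilon = 83 + 2*sqrt(1722)
= 165.9940
R = ln(165.9940)
= 5.1120

5.1120


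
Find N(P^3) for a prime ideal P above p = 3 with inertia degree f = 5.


N(P^a) = p^(a*f)
= 3^(3*5)
= 3^15
= 14348907

14348907


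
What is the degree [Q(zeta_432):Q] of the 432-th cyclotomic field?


The degree equals Euler's totient phi(432).
432 = 2^4 * 3^3
phi(432) = 144

144


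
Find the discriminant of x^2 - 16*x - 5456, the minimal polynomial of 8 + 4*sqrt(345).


The element 8 + 4*sqrt(345) has minimal polynomial:
x^2 - 16*x - 5456
Discriminant = (-16)^2 - 4*(-5456)
= 256 + 21824
= 22080

22080


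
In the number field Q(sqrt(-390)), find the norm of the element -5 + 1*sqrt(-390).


N(a + b*sqrt(d)) = a^2 - d*b^2
= (-5)^2 - (-390)*(1)^2
= 25 + 390
= 415

415


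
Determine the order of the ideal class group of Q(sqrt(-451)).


K = Q(sqrt(-451)). d mod 4 = 1, so D = disc(K) = d = -451
h(K) equals the number of primitive reduced positive-definite forms (a, b, c) = a*x^2 + b*x*y + c*y^2 with b^2 - 4ac = D,
where reduced means |b| <= a <= c, with b >= 0 whenever |b| = a or a = c, and primitive means gcd(a, b, c) = 1.
Reduced forces 3a^2 <= |D| = 451, so 1 <= a <= 12; b must have the parity of D, and c = (b^2 - D)/(4a) must be an integer >= a.
Enumerate a = 1..12, b in [-a, a]:
  a=1: (1, 1, 113)  [1]
  a=2..4: none
  a=5: (5, -3, 23), (5, 3, 23)  [2]
  a=6: none
  a=7: (7, -5, 17), (7, 5, 17)  [2]
  a=8..10: none
  a=11: (11, 11, 13)  [1]
  a=12: none
Total reduced forms: 1 + 2 + 2 + 1 = 6
h = 6

6


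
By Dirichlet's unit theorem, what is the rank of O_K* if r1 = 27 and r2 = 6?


By Dirichlet's unit theorem:
rank = r1 + r2 - 1
= 27 + 6 - 1
= 32

32


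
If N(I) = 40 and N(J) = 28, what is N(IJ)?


N(IJ) = N(I) * N(J)
= 40 * 28
= 1120

1120


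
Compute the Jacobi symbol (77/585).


Compute (77/585) via quadratic reciprocity:
  reciprocity: (77/585) -> +(585/77)
  reduce: (46/77)
  pull out 2: (2/77) = -1  (since 77 mod 8 = 5)
  reciprocity: (23/77) -> +(77/23)
  reduce: (8/23)
  pull out 2: (2/23) = +1  (since 23 mod 8 = 7)
  pull out 2: (2/23) = +1  (since 23 mod 8 = 7)
  pull out 2: (2/23) = +1  (since 23 mod 8 = 7)
  (1/23) = 1
Product of signs = -1

-1


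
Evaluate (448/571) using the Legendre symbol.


p = 571 is prime, so compute (448/571) with the reciprocity algorithm (Jacobi-symbol steps: pull out 2s via (2/n), flip via reciprocity, reduce):
  pull out 2: (2/571) = -1  (since 571 mod 8 = 3)
  pull out 2: (2/571) = -1  (since 571 mod 8 = 3)
  pull out 2: (2/571) = -1  (since 571 mod 8 = 3)
  pull out 2: (2/571) = -1  (since 571 mod 8 = 3)
  pull out 2: (2/571) = -1  (since 571 mod 8 = 3)
  pull out 2: (2/571) = -1  (since 571 mod 8 = 3)
  reciprocity: (7/571) -> -(571/7)
  reduce: (4/7)
  pull out 2: (2/7) = +1  (since 7 mod 8 = 7)
  pull out 2: (2/7) = +1  (since 7 mod 8 = 7)
  (1/7) = 1
Product of signs = -1
(448/571) = -1

-1


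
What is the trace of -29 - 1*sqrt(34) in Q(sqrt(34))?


Tr(a + b*sqrt(d)) = (a + b*sqrt(d)) + (a - b*sqrt(d)) = 2a
= 2 * (-29)
= -58

-58


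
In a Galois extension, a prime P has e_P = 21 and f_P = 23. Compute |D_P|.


|D_P| = e * f
= 21 * 23
= 483

483


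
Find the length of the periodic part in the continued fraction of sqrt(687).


Run the CF algorithm for sqrt(687).
a_0 = floor(sqrt(687)) = 26; set m_0=0, q_0=1.
Recurrence: m' = q*a - m,  q' = (d - m'^2)/q,  a' = floor((a_0 + m')/q').
  step 1: m=26, q=11, a=4
  step 2: m=18, q=33, a=1
  step 3: m=15, q=14, a=2
  step 4: m=13, q=37, a=1
  step 5: m=24, q=3, a=16
  step 6: m=24, q=37, a=1
  step 7: m=13, q=14, a=2
  step 8: m=15, q=33, a=1
  step 9: m=18, q=11, a=4
  step 10: m=26, q=1, a=52
a_10 = 2*a_0 = 52, so the period closes here.
sqrt(687) = [26; 4, 1, 2, 1, 16, 1, 2, 1, 4, 52]
Period length = 10

10


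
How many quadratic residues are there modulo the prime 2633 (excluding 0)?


For prime p, the number of non-zero quadratic residues is (p-1)/2.
= (2633-1)/2
= 1316

1316


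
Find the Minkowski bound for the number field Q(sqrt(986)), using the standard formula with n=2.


d = 986, d mod 4 = 2, so disc(K) = 4d = 3944; |disc(K)| = 3944
Real quadratic field, so n = 2, s = r2 = 0, r1 = 2
M = (n!/n^n) * (4/pi)^s * sqrt(|disc(K)|) = (2!/2^2) * (4/pi)^0 * sqrt(3944)
= 0.5 * 1.000000 * 62.801274
= 31.4006

31.4006


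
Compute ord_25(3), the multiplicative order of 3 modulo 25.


We want ord_25(3), the smallest k >= 1 with 3^k = 1 mod 25.
n = 25 = 5^2, phi(25) = 20; the order divides phi(n).
Divisors of 20: 1, 2, 4, 5, 10, 20
Repeated squaring mod 25: 3^1 = 3, 3^2 = 9, 3^4 = 6, 3^8 = 11, 3^16 = 21
Test divisors in increasing order:
  k=1: 3^1 = 3 mod 25
  k=2: 3^2 = 9 mod 25
  k=4: 3^4 = 6 mod 25
  k=5: 3^5 = 6 * 3 = 18 mod 25
  k=10: 3^10 = 11 * 9 = 24 mod 25
  k=20: 3^20 = 21 * 6 = 1 mod 25  <- first divisor giving 1
Order = 20

20


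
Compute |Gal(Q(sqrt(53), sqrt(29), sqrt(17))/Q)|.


The 3 square roots of distinct primes are multiplicatively independent over Q,
so [K:Q] = 2^3 and Gal(K/Q) is isomorphic to (Z/2Z)^3.
|Gal| = 2^3 = 8

8


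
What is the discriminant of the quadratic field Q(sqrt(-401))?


For K = Q(sqrt(d)) with d squarefree: disc(K) = d if d = 1 mod 4, and disc(K) = 4d if d = 2 or 3 mod 4.
Here d = -401, and d mod 4 = 3.
d = 3 mod 4, not 1 (O_K = Z[sqrt(d)]), so disc(K) = 4d = 4 * (-401) = -1604

-1604


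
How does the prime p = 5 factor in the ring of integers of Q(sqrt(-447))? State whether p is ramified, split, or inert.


K = Q(sqrt(-447)). Since d mod 4 = 1, disc(K) = -447.
Check p | disc: -447 mod 5 = 3.
p does not divide disc. Compute Legendre symbol (d/p):
3^((5-1)/2) mod 5 = -1
(d/p) = -1, so p is inert: (p) stays prime with e=1, f=2, g=1.
Therefore p is inert.

inert


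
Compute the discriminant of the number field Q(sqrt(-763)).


For K = Q(sqrt(d)) with d squarefree: disc(K) = d if d = 1 mod 4, and disc(K) = 4d if d = 2 or 3 mod 4.
Here d = -763, and d mod 4 = 1.
d = 1 mod 4 (O_K = Z[(1+sqrt(d))/2]), so disc(K) = d = -763

-763


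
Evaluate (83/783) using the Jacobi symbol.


Compute (83/783) via quadratic reciprocity:
  reciprocity: (83/783) -> -(783/83)
  reduce: (36/83)
  pull out 2: (2/83) = -1  (since 83 mod 8 = 3)
  pull out 2: (2/83) = -1  (since 83 mod 8 = 3)
  reciprocity: (9/83) -> +(83/9)
  reduce: (2/9)
  pull out 2: (2/9) = +1  (since 9 mod 8 = 1)
  (1/9) = 1
Product of signs = -1

-1


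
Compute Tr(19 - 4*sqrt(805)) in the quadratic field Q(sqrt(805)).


Tr(a + b*sqrt(d)) = (a + b*sqrt(d)) + (a - b*sqrt(d)) = 2a
= 2 * (19)
= 38

38


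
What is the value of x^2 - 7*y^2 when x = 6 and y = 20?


x^2 - d*y^2
= 6^2 - 7*20^2
= 36 - 2800
= -2764

-2764


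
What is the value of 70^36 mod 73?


p = 73 is prime and the exponent is (p-1)/2 = 36, so by Euler's criterion 70^36 = (70/73) = +1 or -1 mod 73.
Compute by square-and-multiply:
  36 = 32 + 4 (binary 100100)
  Repeated squaring mod 73: 70^1 = 70, 70^2 = 9, 70^4 = 8, 70^8 = 64, 70^16 = 8, 70^32 = 64
  70^36 = 70^32 * 70^4 = 64 * 8 mod 73
    64 * 8 = 512 = 1 mod 73
  70^36 = 1 mod 73
Result 1: 70 is a quadratic residue mod 73.
70^36 mod 73 = 1

1


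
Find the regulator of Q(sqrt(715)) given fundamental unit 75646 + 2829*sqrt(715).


epsilon = 75646 + 2829*sqrt(715)
= 151292.0000
R = ln(151292.0000)
= 11.9270

11.9270


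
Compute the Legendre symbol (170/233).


p = 233 is prime, so compute (170/233) with the reciprocity algorithm (Jacobi-symbol steps: pull out 2s via (2/n), flip via reciprocity, reduce):
  pull out 2: (2/233) = +1  (since 233 mod 8 = 1)
  reciprocity: (85/233) -> +(233/85)
  reduce: (63/85)
  reciprocity: (63/85) -> +(85/63)
  reduce: (22/63)
  pull out 2: (2/63) = +1  (since 63 mod 8 = 7)
  reciprocity: (11/63) -> -(63/11)
  reduce: (8/11)
  pull out 2: (2/11) = -1  (since 11 mod 8 = 3)
  pull out 2: (2/11) = -1  (since 11 mod 8 = 3)
  pull out 2: (2/11) = -1  (since 11 mod 8 = 3)
  (1/11) = 1
Product of signs = 1
(170/233) = 1

1


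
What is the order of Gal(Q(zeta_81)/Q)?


|Gal(Q(zeta_81)/Q)| = phi(81)
= 54

54


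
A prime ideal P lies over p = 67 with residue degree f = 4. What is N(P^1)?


N(P^a) = p^(a*f)
= 67^(1*4)
= 67^4
= 20151121

20151121


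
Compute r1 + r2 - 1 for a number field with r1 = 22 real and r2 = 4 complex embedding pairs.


By Dirichlet's unit theorem:
rank = r1 + r2 - 1
= 22 + 4 - 1
= 25

25


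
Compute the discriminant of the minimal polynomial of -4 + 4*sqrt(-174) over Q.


The element -4 + 4*sqrt(-174) has minimal polynomial:
x^2 + 8*x + 2800
Discriminant = (8)^2 - 4*(2800)
= 64 - 11200
= -11136

-11136


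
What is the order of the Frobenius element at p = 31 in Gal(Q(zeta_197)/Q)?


The Frobenius at p in Gal(Q(zeta_n)/Q) = (Z/nZ)* is the class of p, so its order is ord_197(31), the smallest k >= 1 with 31^k = 1 mod 197.
n = 197 = 197, phi(197) = 196; the order divides phi(n).
Divisors of 196: 1, 2, 4, 7, 14, 28, 49, 98, 196
Repeated squaring mod 197: 31^1 = 31, 31^2 = 173, 31^4 = 182, 31^8 = 28, 31^16 = 193, 31^32 = 16, 31^64 = 59, 31^128 = 132
Test divisors in increasing order:
  k=1: 31^1 = 31 mod 197
  k=2: 31^2 = 173 mod 197
  k=4: 31^4 = 182 mod 197
  k=7: 31^7 = 182 * 173 * 31 = 128 mod 197
  k=14: 31^14 = 28 * 182 * 173 = 33 mod 197
  k=28: 31^28 = 193 * 28 * 182 = 104 mod 197
  k=49: 31^49 = 16 * 193 * 31 = 183 mod 197
  k=98: 31^98 = 59 * 16 * 173 = 196 mod 197
  k=196: 31^196 = 132 * 59 * 182 = 1 mod 197  <- first divisor giving 1
Order = 196

196


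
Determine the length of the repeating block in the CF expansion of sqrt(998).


Run the CF algorithm for sqrt(998).
a_0 = floor(sqrt(998)) = 31; set m_0=0, q_0=1.
Recurrence: m' = q*a - m,  q' = (d - m'^2)/q,  a' = floor((a_0 + m')/q').
  step 1: m=31, q=37, a=1
  step 2: m=6, q=26, a=1
  step 3: m=20, q=23, a=2
  step 4: m=26, q=14, a=4
  step 5: m=30, q=7, a=8
  step 6: m=26, q=46, a=1
  step 7: m=20, q=13, a=3
  step 8: m=19, q=49, a=1
  step 9: m=30, q=2, a=30
  step 10: m=30, q=49, a=1
  step 11: m=19, q=13, a=3
  step 12: m=20, q=46, a=1
  step 13: m=26, q=7, a=8
  step 14: m=30, q=14, a=4
  step 15: m=26, q=23, a=2
  step 16: m=20, q=26, a=1
  step 17: m=6, q=37, a=1
  step 18: m=31, q=1, a=62
a_18 = 2*a_0 = 62, so the period closes here.
sqrt(998) = [31; 1, 1, 2, 4, 8, 1, 3, 1, 30, 1, 3, 1, 8, 4, 2, 1, 1, 62]
Period length = 18

18


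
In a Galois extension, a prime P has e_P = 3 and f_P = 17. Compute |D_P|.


|D_P| = e * f
= 3 * 17
= 51

51


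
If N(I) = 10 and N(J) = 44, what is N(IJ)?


N(IJ) = N(I) * N(J)
= 10 * 44
= 440

440


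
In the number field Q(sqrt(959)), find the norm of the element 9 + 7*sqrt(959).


N(a + b*sqrt(d)) = a^2 - d*b^2
= (9)^2 - (959)*(7)^2
= 81 - 46991
= -46910

-46910


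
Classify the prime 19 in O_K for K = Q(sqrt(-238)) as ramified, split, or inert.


K = Q(sqrt(-238)). Since d mod 4 = 2, disc(K) = -952.
Check p | disc: -952 mod 19 = 17.
p does not divide disc. Compute Legendre symbol (d/p):
9^((19-1)/2) mod 19 = 1
(d/p) = 1, so p splits: (p) = P*P' with e=1, f=1, g=2.
Therefore p is split.

split


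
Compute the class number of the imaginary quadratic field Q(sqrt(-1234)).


K = Q(sqrt(-1234)). d mod 4 = 2, so D = disc(K) = 4d = -4936
h(K) equals the number of primitive reduced positive-definite forms (a, b, c) = a*x^2 + b*x*y + c*y^2 with b^2 - 4ac = D,
where reduced means |b| <= a <= c, with b >= 0 whenever |b| = a or a = c, and primitive means gcd(a, b, c) = 1.
Reduced forces 3a^2 <= |D| = 4936, so 1 <= a <= 40; b must have the parity of D, and c = (b^2 - D)/(4a) must be an integer >= a.
Enumerate a = 1..40, b in [-a, a]:
  a=1: (1, 0, 1234)  [1]
  a=2: (2, 0, 617)  [1]
  a=3..4: none
  a=5: (5, -2, 247), (5, 2, 247)  [2]
  a=6..9: none
  a=10: (10, -8, 125), (10, 8, 125)  [2]
  a=11: (11, -6, 113), (11, 6, 113)  [2]
  a=12: none
  a=13: (13, -2, 95), (13, 2, 95)  [2]
  a=14..18: none
  a=19: (19, -2, 65), (19, 2, 65)  [2]
  a=20..21: none
  a=22: (22, -16, 59), (22, 16, 59)  [2]
  a=23: (23, -20, 58), (23, 20, 58)  [2]
  a=24: none
  a=25: (25, -8, 50), (25, 8, 50)  [2]
  a=26: (26, -24, 53), (26, 24, 53)  [2]
  a=27..28: none
  a=29: (29, -20, 46), (29, 20, 46)  [2]
  a=30..37: none
  a=38: (38, -36, 41), (38, 36, 41)  [2]
  a=39..40: none
Total reduced forms: 1 + 1 + 2 + 2 + 2 + 2 + 2 + 2 + 2 + 2 + 2 + 2 + 2 = 24
h = 24

24


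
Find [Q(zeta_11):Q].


The degree equals Euler's totient phi(11).
11 = 11
phi(11) = 10

10


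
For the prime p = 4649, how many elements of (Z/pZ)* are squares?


For prime p, the number of non-zero quadratic residues is (p-1)/2.
= (4649-1)/2
= 2324

2324


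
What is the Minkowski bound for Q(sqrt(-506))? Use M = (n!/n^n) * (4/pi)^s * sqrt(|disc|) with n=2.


d = -506, d mod 4 = 2, so disc(K) = 4d = -2024; |disc(K)| = 2024
Imaginary quadratic field, so n = 2, s = r2 = 1, r1 = 0
M = (n!/n^n) * (4/pi)^s * sqrt(|disc(K)|) = (2!/2^2) * (4/pi)^1 * sqrt(2024)
= 0.5 * 1.273240 * 44.988888
= 28.6408

28.6408


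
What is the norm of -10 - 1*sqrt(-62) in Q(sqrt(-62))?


N(a + b*sqrt(d)) = a^2 - d*b^2
= (-10)^2 - (-62)*(-1)^2
= 100 + 62
= 162

162


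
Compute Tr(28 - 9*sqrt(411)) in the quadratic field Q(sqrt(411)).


Tr(a + b*sqrt(d)) = (a + b*sqrt(d)) + (a - b*sqrt(d)) = 2a
= 2 * (28)
= 56

56


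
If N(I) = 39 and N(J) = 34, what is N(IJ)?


N(IJ) = N(I) * N(J)
= 39 * 34
= 1326

1326


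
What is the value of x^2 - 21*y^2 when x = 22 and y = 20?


x^2 - d*y^2
= 22^2 - 21*20^2
= 484 - 8400
= -7916

-7916


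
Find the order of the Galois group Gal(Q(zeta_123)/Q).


|Gal(Q(zeta_123)/Q)| = phi(123)
= 80

80


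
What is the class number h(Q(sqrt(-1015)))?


K = Q(sqrt(-1015)). d mod 4 = 1, so D = disc(K) = d = -1015
h(K) equals the number of primitive reduced positive-definite forms (a, b, c) = a*x^2 + b*x*y + c*y^2 with b^2 - 4ac = D,
where reduced means |b| <= a <= c, with b >= 0 whenever |b| = a or a = c, and primitive means gcd(a, b, c) = 1.
Reduced forces 3a^2 <= |D| = 1015, so 1 <= a <= 18; b must have the parity of D, and c = (b^2 - D)/(4a) must be an integer >= a.
Enumerate a = 1..18, b in [-a, a]:
  a=1: (1, 1, 254)  [1]
  a=2: (2, -1, 127), (2, 1, 127)  [2]
  a=3: none
  a=4: (4, -3, 64), (4, 3, 64)  [2]
  a=5: (5, 5, 52)  [1]
  a=6: none
  a=7: (7, 7, 38)  [1]
  a=8: (8, -3, 32), (8, 3, 32)  [2]
  a=9: none
  a=10: (10, -5, 26), (10, 5, 26)  [2]
  a=11..12: none
  a=13: (13, -5, 20), (13, 5, 20)  [2]
  a=14: (14, -7, 19), (14, 7, 19)  [2]
  a=15: none
  a=16: (16, 3, 16)  [1]
  a=17..18: none
Total reduced forms: 1 + 2 + 2 + 1 + 1 + 2 + 2 + 2 + 2 + 1 = 16
h = 16

16


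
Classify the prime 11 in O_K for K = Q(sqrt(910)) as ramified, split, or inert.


K = Q(sqrt(910)). Since d mod 4 = 2, disc(K) = 3640.
Check p | disc: 3640 mod 11 = 10.
p does not divide disc. Compute Legendre symbol (d/p):
8^((11-1)/2) mod 11 = -1
(d/p) = -1, so p is inert: (p) stays prime with e=1, f=2, g=1.
Therefore p is inert.

inert


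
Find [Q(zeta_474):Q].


The degree equals Euler's totient phi(474).
474 = 2 * 3 * 79
phi(474) = 156

156


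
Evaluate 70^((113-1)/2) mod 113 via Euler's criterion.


p = 113 is prime and the exponent is (p-1)/2 = 56, so by Euler's criterion 70^56 = (70/113) = +1 or -1 mod 113.
Compute by square-and-multiply:
  56 = 32 + 16 + 8 (binary 111000)
  Repeated squaring mod 113: 70^1 = 70, 70^2 = 41, 70^4 = 99, 70^8 = 83, 70^16 = 109, 70^32 = 16
  70^56 = 70^32 * 70^16 * 70^8 = 16 * 109 * 83 mod 113
    16 * 109 = 1744 = 49 mod 113
    49 * 83 = 4067 = 112 mod 113
  70^56 = 112 mod 113
Result 112 = p - 1 = -1 mod 113: 70 is a quadratic non-residue mod 113. As a residue in [0, p-1] the value is 112.
70^56 mod 113 = 112

112


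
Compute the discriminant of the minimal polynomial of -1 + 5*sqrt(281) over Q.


The element -1 + 5*sqrt(281) has minimal polynomial:
x^2 + 2*x - 7024
Discriminant = (2)^2 - 4*(-7024)
= 4 + 28096
= 28100

28100


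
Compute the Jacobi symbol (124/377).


Compute (124/377) via quadratic reciprocity:
  pull out 2: (2/377) = +1  (since 377 mod 8 = 1)
  pull out 2: (2/377) = +1  (since 377 mod 8 = 1)
  reciprocity: (31/377) -> +(377/31)
  reduce: (5/31)
  reciprocity: (5/31) -> +(31/5)
  reduce: (1/5)
  (1/5) = 1
Product of signs = 1

1


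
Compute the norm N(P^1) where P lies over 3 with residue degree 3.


N(P^a) = p^(a*f)
= 3^(1*3)
= 3^3
= 27

27


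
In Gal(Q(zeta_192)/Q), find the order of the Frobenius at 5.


The Frobenius at p in Gal(Q(zeta_n)/Q) = (Z/nZ)* is the class of p, so its order is ord_192(5), the smallest k >= 1 with 5^k = 1 mod 192.
n = 192 = 2^6 * 3, phi(192) = 64; the order divides phi(n).
Divisors of 64: 1, 2, 4, 8, 16, 32, 64
Repeated squaring mod 192: 5^1 = 5, 5^2 = 25, 5^4 = 49, 5^8 = 97, 5^16 = 1, 5^32 = 1, 5^64 = 1
Test divisors in increasing order:
  k=1: 5^1 = 5 mod 192
  k=2: 5^2 = 25 mod 192
  k=4: 5^4 = 49 mod 192
  k=8: 5^8 = 97 mod 192
  k=16: 5^16 = 1 mod 192  <- first divisor giving 1
Order = 16

16


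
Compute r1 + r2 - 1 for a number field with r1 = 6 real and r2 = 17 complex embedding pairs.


By Dirichlet's unit theorem:
rank = r1 + r2 - 1
= 6 + 17 - 1
= 22

22


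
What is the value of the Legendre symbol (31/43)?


p = 43 is prime, so compute (31/43) with the reciprocity algorithm (Jacobi-symbol steps: pull out 2s via (2/n), flip via reciprocity, reduce):
  reciprocity: (31/43) -> -(43/31)
  reduce: (12/31)
  pull out 2: (2/31) = +1  (since 31 mod 8 = 7)
  pull out 2: (2/31) = +1  (since 31 mod 8 = 7)
  reciprocity: (3/31) -> -(31/3)
  reduce: (1/3)
  (1/3) = 1
Product of signs = 1
(31/43) = 1

1


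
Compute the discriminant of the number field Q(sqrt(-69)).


For K = Q(sqrt(d)) with d squarefree: disc(K) = d if d = 1 mod 4, and disc(K) = 4d if d = 2 or 3 mod 4.
Here d = -69, and d mod 4 = 3.
d = 3 mod 4, not 1 (O_K = Z[sqrt(d)]), so disc(K) = 4d = 4 * (-69) = -276

-276


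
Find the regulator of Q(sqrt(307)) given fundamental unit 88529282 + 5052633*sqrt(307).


epsilon = 88529282 + 5052633*sqrt(307)
= 1.7706e+08
R = ln(1.7706e+08)
= 18.9920

18.9920


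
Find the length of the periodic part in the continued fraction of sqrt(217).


Run the CF algorithm for sqrt(217).
a_0 = floor(sqrt(217)) = 14; set m_0=0, q_0=1.
Recurrence: m' = q*a - m,  q' = (d - m'^2)/q,  a' = floor((a_0 + m')/q').
  step 1: m=14, q=21, a=1
  step 2: m=7, q=8, a=2
  step 3: m=9, q=17, a=1
  step 4: m=8, q=9, a=2
  step 5: m=10, q=13, a=1
  step 6: m=3, q=16, a=1
  step 7: m=13, q=3, a=9
  step 8: m=14, q=7, a=4
  step 9: m=14, q=3, a=9
  step 10: m=13, q=16, a=1
  step 11: m=3, q=13, a=1
  step 12: m=10, q=9, a=2
  step 13: m=8, q=17, a=1
  step 14: m=9, q=8, a=2
  step 15: m=7, q=21, a=1
  step 16: m=14, q=1, a=28
a_16 = 2*a_0 = 28, so the period closes here.
sqrt(217) = [14; 1, 2, 1, 2, 1, 1, 9, 4, 9, 1, 1, 2, 1, 2, 1, 28]
Period length = 16

16


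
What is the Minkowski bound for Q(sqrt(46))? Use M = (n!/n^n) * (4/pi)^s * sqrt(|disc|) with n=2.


d = 46, d mod 4 = 2, so disc(K) = 4d = 184; |disc(K)| = 184
Real quadratic field, so n = 2, s = r2 = 0, r1 = 2
M = (n!/n^n) * (4/pi)^s * sqrt(|disc(K)|) = (2!/2^2) * (4/pi)^0 * sqrt(184)
= 0.5 * 1.000000 * 13.564660
= 6.7823

6.7823


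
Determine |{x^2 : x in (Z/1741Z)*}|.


For prime p, the number of non-zero quadratic residues is (p-1)/2.
= (1741-1)/2
= 870

870


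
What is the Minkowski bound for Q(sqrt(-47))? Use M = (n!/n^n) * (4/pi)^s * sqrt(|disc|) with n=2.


d = -47, d mod 4 = 1, so disc(K) = d = -47; |disc(K)| = 47
Imaginary quadratic field, so n = 2, s = r2 = 1, r1 = 0
M = (n!/n^n) * (4/pi)^s * sqrt(|disc(K)|) = (2!/2^2) * (4/pi)^1 * sqrt(47)
= 0.5 * 1.273240 * 6.855655
= 4.3644

4.3644


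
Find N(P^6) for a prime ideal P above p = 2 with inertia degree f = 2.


N(P^a) = p^(a*f)
= 2^(6*2)
= 2^12
= 4096

4096


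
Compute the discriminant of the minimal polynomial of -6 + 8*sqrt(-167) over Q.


The element -6 + 8*sqrt(-167) has minimal polynomial:
x^2 + 12*x + 10724
Discriminant = (12)^2 - 4*(10724)
= 144 - 42896
= -42752

-42752


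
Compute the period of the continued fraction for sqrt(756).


Run the CF algorithm for sqrt(756).
a_0 = floor(sqrt(756)) = 27; set m_0=0, q_0=1.
Recurrence: m' = q*a - m,  q' = (d - m'^2)/q,  a' = floor((a_0 + m')/q').
  step 1: m=27, q=27, a=2
  step 2: m=27, q=1, a=54
a_2 = 2*a_0 = 54, so the period closes here.
sqrt(756) = [27; 2, 54]
Period length = 2

2


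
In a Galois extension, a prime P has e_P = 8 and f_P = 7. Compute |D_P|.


|D_P| = e * f
= 8 * 7
= 56

56


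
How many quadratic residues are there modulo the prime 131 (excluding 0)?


For prime p, the number of non-zero quadratic residues is (p-1)/2.
= (131-1)/2
= 65

65


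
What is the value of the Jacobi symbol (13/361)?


Compute (13/361) via quadratic reciprocity:
  reciprocity: (13/361) -> +(361/13)
  reduce: (10/13)
  pull out 2: (2/13) = -1  (since 13 mod 8 = 5)
  reciprocity: (5/13) -> +(13/5)
  reduce: (3/5)
  reciprocity: (3/5) -> +(5/3)
  reduce: (2/3)
  pull out 2: (2/3) = -1  (since 3 mod 8 = 3)
  (1/3) = 1
Product of signs = 1

1


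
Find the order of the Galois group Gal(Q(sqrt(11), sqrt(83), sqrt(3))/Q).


The 3 square roots of distinct primes are multiplicatively independent over Q,
so [K:Q] = 2^3 and Gal(K/Q) is isomorphic to (Z/2Z)^3.
|Gal| = 2^3 = 8

8


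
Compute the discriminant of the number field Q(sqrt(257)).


For K = Q(sqrt(d)) with d squarefree: disc(K) = d if d = 1 mod 4, and disc(K) = 4d if d = 2 or 3 mod 4.
Here d = 257, and d mod 4 = 1.
d = 1 mod 4 (O_K = Z[(1+sqrt(d))/2]), so disc(K) = d = 257

257


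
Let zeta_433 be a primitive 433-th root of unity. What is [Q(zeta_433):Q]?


The degree equals Euler's totient phi(433).
433 = 433
phi(433) = 432

432


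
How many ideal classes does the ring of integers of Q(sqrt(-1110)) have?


K = Q(sqrt(-1110)). d mod 4 = 2, so D = disc(K) = 4d = -4440
h(K) equals the number of primitive reduced positive-definite forms (a, b, c) = a*x^2 + b*x*y + c*y^2 with b^2 - 4ac = D,
where reduced means |b| <= a <= c, with b >= 0 whenever |b| = a or a = c, and primitive means gcd(a, b, c) = 1.
Reduced forces 3a^2 <= |D| = 4440, so 1 <= a <= 38; b must have the parity of D, and c = (b^2 - D)/(4a) must be an integer >= a.
Enumerate a = 1..38, b in [-a, a]:
  a=1: (1, 0, 1110)  [1]
  a=2: (2, 0, 555)  [1]
  a=3: (3, 0, 370)  [1]
  a=4: none
  a=5: (5, 0, 222)  [1]
  a=6: (6, 0, 185)  [1]
  a=7..9: none
  a=10: (10, 0, 111)  [1]
  a=11: (11, -2, 101), (11, 2, 101)  [2]
  a=12..14: none
  a=15: (15, 0, 74)  [1]
  a=16..18: none
  a=19: (19, -14, 61), (19, 14, 61)  [2]
  a=20..21: none
  a=22: (22, -20, 55), (22, 20, 55)  [2]
  a=23..29: none
  a=30: (30, 0, 37)  [1]
  a=31..32: none
  a=33: (33, -24, 38), (33, 24, 38)  [2]
  a=34..38: none
Total reduced forms: 1 + 1 + 1 + 1 + 1 + 1 + 2 + 1 + 2 + 2 + 1 + 2 = 16
h = 16

16


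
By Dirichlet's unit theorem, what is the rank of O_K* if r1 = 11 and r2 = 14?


By Dirichlet's unit theorem:
rank = r1 + r2 - 1
= 11 + 14 - 1
= 24

24


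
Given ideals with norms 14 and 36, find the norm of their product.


N(IJ) = N(I) * N(J)
= 14 * 36
= 504

504


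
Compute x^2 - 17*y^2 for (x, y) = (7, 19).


x^2 - d*y^2
= 7^2 - 17*19^2
= 49 - 6137
= -6088

-6088


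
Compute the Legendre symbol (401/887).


p = 887 is prime, so compute (401/887) with the reciprocity algorithm (Jacobi-symbol steps: pull out 2s via (2/n), flip via reciprocity, reduce):
  reciprocity: (401/887) -> +(887/401)
  reduce: (85/401)
  reciprocity: (85/401) -> +(401/85)
  reduce: (61/85)
  reciprocity: (61/85) -> +(85/61)
  reduce: (24/61)
  pull out 2: (2/61) = -1  (since 61 mod 8 = 5)
  pull out 2: (2/61) = -1  (since 61 mod 8 = 5)
  pull out 2: (2/61) = -1  (since 61 mod 8 = 5)
  reciprocity: (3/61) -> +(61/3)
  reduce: (1/3)
  (1/3) = 1
Product of signs = -1
(401/887) = -1

-1


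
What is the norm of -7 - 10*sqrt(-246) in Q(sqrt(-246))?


N(a + b*sqrt(d)) = a^2 - d*b^2
= (-7)^2 - (-246)*(-10)^2
= 49 + 24600
= 24649

24649


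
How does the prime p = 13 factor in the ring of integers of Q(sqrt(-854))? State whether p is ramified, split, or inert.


K = Q(sqrt(-854)). Since d mod 4 = 2, disc(K) = -3416.
Check p | disc: -3416 mod 13 = 3.
p does not divide disc. Compute Legendre symbol (d/p):
4^((13-1)/2) mod 13 = 1
(d/p) = 1, so p splits: (p) = P*P' with e=1, f=1, g=2.
Therefore p is split.

split


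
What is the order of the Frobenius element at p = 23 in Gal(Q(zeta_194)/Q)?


The Frobenius at p in Gal(Q(zeta_n)/Q) = (Z/nZ)* is the class of p, so its order is ord_194(23), the smallest k >= 1 with 23^k = 1 mod 194.
n = 194 = 2 * 97, phi(194) = 96; the order divides phi(n).
Divisors of 96: 1, 2, 3, 4, 6, 8, 12, 16, 24, 32, 48, 96
Repeated squaring mod 194: 23^1 = 23, 23^2 = 141, 23^4 = 93, 23^8 = 113, 23^16 = 159, 23^32 = 61, 23^64 = 35
Test divisors in increasing order:
  k=1: 23^1 = 23 mod 194
  k=2: 23^2 = 141 mod 194
  k=3: 23^3 = 141 * 23 = 139 mod 194
  k=4: 23^4 = 93 mod 194
  k=6: 23^6 = 93 * 141 = 115 mod 194
  k=8: 23^8 = 113 mod 194
  k=12: 23^12 = 113 * 93 = 33 mod 194
  k=16: 23^16 = 159 mod 194
  k=24: 23^24 = 159 * 113 = 119 mod 194
  k=32: 23^32 = 61 mod 194
  k=48: 23^48 = 61 * 159 = 193 mod 194
  k=96: 23^96 = 35 * 61 = 1 mod 194  <- first divisor giving 1
Order = 96

96


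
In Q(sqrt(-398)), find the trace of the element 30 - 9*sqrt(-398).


Tr(a + b*sqrt(d)) = (a + b*sqrt(d)) + (a - b*sqrt(d)) = 2a
= 2 * (30)
= 60

60


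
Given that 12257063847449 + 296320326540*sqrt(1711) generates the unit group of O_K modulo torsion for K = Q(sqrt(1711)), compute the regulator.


epsilon = 12257063847449 + 296320326540*sqrt(1711)
= 2.4514e+13
R = ln(2.4514e+13)
= 30.8303

30.8303
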